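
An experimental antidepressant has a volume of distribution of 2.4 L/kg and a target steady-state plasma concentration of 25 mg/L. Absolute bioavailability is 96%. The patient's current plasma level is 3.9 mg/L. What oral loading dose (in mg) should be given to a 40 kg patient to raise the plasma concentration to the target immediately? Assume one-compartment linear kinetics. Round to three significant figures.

2110 mg

Vd = 2.4 L/kg × 40 kg = 96.00 L
The loading dose fills Vd to the target concentration.
Concentration deficit ΔC = 25 − 3.9 = 21.10 mg/L
LD = Vd × ΔC / F = 96.00 × 21.10 / 0.96 = 2110 mg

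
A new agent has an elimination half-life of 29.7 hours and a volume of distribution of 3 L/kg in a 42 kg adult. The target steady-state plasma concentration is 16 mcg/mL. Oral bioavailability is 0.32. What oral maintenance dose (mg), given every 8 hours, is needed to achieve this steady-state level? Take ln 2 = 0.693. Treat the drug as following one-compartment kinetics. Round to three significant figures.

Vd(total) = 42 kg × 3 L/kg = 126.0 L
k = 0.693/29.7 = 0.02333 h⁻¹, so CL = k·Vd = 0.02333 × 126.0 = 2.940 L/h
D = CL × Css × τ / F = 2.940 × 16 × 8 / 0.32 = 1176 mg

1180 mg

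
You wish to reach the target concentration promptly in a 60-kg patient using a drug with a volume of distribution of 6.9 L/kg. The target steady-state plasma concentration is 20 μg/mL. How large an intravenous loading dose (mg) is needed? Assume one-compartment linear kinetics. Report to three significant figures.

Total Vd = 6.9 × 60 = 414.0 L
LD = Vd × C = 414.0 × 20.00 = 8280 mg

8280 mg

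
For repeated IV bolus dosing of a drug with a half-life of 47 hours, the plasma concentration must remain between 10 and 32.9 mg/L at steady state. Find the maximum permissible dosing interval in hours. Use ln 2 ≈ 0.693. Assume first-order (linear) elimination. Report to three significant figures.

80.8 h

k = 0.693 / t½ = 0.693 / 47 = 0.01474 h⁻¹
Between IV bolus doses, concentration decays as C = C₀·e^(−kτ), so C_peak/C_trough = e^(kτ).
τ_max = ln(C_peak/C_trough) / k = ln(32.9/10) / 0.01474 = 1.191 / 0.01474 = 80.80 h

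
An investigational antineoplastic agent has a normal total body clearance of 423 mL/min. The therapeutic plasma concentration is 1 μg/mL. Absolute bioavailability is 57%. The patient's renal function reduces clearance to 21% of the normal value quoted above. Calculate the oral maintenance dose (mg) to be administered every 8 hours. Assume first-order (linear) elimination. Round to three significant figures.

CL = 423 mL/min = 423 × 0.06 = 25.38 L/h
Patient clearance = 0.21 × 25.38 = 5.330 L/h
At steady state, dose per interval replaces the amount cleared in that interval: F·D/τ = CL·Css.
D = CL × Css × τ / F = 5.330 × 1 × 8 / 0.57 = 74.81 mg

74.8 mg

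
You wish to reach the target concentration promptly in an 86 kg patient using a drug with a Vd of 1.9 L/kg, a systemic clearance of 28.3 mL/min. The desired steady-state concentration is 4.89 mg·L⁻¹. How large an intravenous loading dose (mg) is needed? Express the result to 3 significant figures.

799 mg

Vd = 1.9 L/kg × 86 kg = 163.4 L
LD = Vd × C = 163.4 × 4.890 = 799.0 mg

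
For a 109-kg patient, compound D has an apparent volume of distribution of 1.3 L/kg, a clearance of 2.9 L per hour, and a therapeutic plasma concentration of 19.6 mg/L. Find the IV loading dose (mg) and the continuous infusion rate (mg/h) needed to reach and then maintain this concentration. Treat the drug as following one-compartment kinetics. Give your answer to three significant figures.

Vd = 1.3 L/kg × 109 kg = 141.7 L
LD = Vd · C_target = 141.7 × 19.6 = 2777 mg
Maintenance: replace elimination → rate = CL × Css = 2.900 × 19.6 = 56.84 mg/h

(a) 2780 mg; (b) 56.8 mg/h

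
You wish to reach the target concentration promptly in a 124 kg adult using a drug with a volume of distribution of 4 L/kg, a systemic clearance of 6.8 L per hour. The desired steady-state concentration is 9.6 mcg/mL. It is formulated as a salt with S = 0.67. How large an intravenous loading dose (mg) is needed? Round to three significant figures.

7110 mg

Vd(total) = 124 kg × 4 L/kg = 496.0 L
LD = Vd × C / S = 496.0 × 9.600 / 0.67 = 7107 mg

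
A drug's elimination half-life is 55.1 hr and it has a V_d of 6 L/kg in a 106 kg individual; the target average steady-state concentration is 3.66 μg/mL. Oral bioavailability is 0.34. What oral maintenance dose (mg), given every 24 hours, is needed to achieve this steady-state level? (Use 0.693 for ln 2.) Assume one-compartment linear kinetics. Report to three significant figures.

Vd = 6 L/kg × 106 kg = 636.0 L
CL = ln 2 · Vd / t½ = 0.693 × 636.0 / 55.1 = 7.999 L/h
D = CL × Css × τ / F = 7.999 × 3.66 × 24 / 0.34 = 2067 mg

2070 mg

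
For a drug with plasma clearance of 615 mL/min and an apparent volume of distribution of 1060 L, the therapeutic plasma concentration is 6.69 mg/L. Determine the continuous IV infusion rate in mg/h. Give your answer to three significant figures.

Convert clearance: 615 mL/min × 60 min/h ÷ 1000 mL/L = 36.90 L/h
Vd does not affect the maintenance rate; only clearance governs steady-state input.
R₀ = 36.90 × 6.69 = 246.9 mg/h

247 mg/h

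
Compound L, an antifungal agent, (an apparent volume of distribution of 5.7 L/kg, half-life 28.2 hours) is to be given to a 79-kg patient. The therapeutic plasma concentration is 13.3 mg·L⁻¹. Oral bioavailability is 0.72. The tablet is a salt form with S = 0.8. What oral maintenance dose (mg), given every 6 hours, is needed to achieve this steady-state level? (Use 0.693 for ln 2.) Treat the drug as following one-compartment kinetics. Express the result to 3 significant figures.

1530 mg

Total Vd = 5.7 × 79 = 450.3 L
CL = ln 2 · Vd / t½ = 0.693 × 450.3 / 28.2 = 11.07 L/h
D = CL × Css × τ / F / S = 11.07 × 13.3 × 6 / 0.72 / 0.8 = 1534 mg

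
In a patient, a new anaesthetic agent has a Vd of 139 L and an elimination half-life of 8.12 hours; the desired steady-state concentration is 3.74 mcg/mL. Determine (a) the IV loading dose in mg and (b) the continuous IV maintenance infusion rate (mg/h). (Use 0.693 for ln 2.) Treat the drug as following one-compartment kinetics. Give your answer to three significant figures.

(a) 520 mg; (b) 44.4 mg/h

LD = Vd × C = 139.0 × 3.74 = 519.9 mg
CL = 0.693 × Vd / t½ = 0.693 × 139.0 / 8.12 = 11.86 L/h
Infusion rate = CL × Css = 11.86 × 3.74 = 44.36 mg/h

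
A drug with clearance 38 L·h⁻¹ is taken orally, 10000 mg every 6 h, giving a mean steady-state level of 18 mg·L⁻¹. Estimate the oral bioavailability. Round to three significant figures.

F·D/τ = CL·Css at steady state → F = CL·Css·τ / D.
F = 38 × 18 × 6 / 10000 = 0.410

0.410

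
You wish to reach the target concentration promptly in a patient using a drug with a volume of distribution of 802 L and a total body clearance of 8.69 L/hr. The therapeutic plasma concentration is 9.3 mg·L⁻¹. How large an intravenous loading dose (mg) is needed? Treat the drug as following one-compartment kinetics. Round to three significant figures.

LD = Vd × C = 802.0 × 9.300 = 7459 mg

7460 mg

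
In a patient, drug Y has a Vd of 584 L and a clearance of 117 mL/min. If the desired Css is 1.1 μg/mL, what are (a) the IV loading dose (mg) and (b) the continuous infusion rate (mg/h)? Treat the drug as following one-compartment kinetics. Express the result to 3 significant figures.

(a) 642 mg; (b) 7.72 mg/h

Loading dose = Vd × C = 584.0 × 1.1 = 642.4 mg
CL = 117 mL/min = 117 × 0.06 = 7.020 L/h
Maintenance: replace elimination → rate = CL × Css = 7.020 × 1.1 = 7.722 mg/h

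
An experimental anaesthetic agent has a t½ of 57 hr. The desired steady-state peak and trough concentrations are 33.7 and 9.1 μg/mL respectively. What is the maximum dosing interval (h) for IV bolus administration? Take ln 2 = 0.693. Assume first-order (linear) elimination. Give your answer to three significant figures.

108 h

k = 0.693 / t½ = 0.693 / 57 = 0.01216 h⁻¹
Between IV bolus doses, concentration decays as C = C₀·e^(−kτ), so C_peak/C_trough = e^(kτ).
τ_max = ln(C_peak/C_trough) / k = ln(33.7/9.1) / 0.01216 = 1.309 / 0.01216 = 107.6 h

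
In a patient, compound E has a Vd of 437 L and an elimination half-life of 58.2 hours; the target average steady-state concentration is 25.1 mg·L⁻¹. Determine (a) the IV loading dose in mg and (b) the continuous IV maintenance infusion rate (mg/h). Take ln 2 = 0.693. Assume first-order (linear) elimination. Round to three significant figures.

(a) 11000 mg; (b) 131 mg/h

LD = Vd × C = 437.0 × 25.1 = 10970 mg
CL = 0.693 × Vd / t½ = 0.693 × 437.0 / 58.2 = 5.203 L/h
Infusion rate = CL × Css = 5.203 × 25.1 = 130.6 mg/h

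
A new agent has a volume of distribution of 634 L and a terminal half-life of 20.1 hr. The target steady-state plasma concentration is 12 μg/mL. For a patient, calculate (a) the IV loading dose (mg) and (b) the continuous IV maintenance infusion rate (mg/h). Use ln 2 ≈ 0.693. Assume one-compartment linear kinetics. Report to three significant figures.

(a) 7610 mg; (b) 262 mg/h

LD = Vd × C = 634.0 × 12 = 7608 mg
CL = 0.693 × Vd / t½ = 0.693 × 634.0 / 20.1 = 21.86 L/h
Infusion rate = CL × Css = 21.86 × 12 = 262.3 mg/h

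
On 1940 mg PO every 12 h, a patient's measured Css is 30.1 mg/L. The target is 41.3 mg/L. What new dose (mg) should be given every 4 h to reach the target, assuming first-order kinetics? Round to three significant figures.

With linear kinetics, Css is proportional to dose rate (D/τ) at fixed clearance.
D₂ = D₁ × (Css,target / Css,current) × (τ₂/τ₁) = 1940 × (41.3/30.1) × (4/12) = 887.3 mg

887 mg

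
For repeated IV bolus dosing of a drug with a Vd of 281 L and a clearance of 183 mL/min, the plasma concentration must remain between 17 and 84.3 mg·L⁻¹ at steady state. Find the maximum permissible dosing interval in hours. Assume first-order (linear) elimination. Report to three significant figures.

CL = 183 mL/min × 60/1000 = 10.98 L/h
k = CL / Vd = 10.98 / 281.0 = 0.03907 h⁻¹
Between IV bolus doses, concentration decays as C = C₀·e^(−kτ), so C_peak/C_trough = e^(kτ).
τ_max = ln(C_peak/C_trough) / k = ln(84.3/17) / 0.03907 = 1.601 / 0.03907 = 40.98 h

41.0 h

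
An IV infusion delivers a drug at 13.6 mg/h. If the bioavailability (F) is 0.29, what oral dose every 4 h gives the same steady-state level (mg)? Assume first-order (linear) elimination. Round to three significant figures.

188 mg

To maintain the same Css, the systemic dosing rate must be unchanged: F·D/τ = infusion rate.
D = rate × τ / F = 13.6 × 4 / 0.29 = 187.6 mg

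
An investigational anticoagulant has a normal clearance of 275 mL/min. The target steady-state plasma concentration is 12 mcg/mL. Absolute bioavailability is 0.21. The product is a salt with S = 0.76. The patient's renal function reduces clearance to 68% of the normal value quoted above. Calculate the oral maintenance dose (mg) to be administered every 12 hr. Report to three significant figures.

Convert clearance: 275 mL/min × 60 min/h ÷ 1000 mL/L = 16.50 L/h
Patient clearance = 0.68 × 16.50 = 11.22 L/h
D = CL × Css × τ / F / S = 11.22 × 12 × 12 / 0.21 / 0.76 = 10120 mg

10100 mg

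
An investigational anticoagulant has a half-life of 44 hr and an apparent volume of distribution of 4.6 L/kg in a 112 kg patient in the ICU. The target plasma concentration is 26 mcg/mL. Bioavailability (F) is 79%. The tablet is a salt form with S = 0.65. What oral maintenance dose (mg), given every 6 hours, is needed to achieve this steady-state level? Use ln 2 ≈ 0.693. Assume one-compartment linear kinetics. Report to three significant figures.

Total Vd = 4.6 × 112 = 515.2 L
CL = 0.693 × Vd / t½ = 0.693 × 515.2 / 44 = 8.114 L/h
D = CL × Css × τ / F / S = 8.114 × 26 × 6 / 0.79 / 0.65 = 2465 mg

2470 mg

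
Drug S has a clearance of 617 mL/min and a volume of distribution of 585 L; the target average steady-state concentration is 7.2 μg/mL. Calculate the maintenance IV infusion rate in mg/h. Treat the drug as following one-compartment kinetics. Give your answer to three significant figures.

CL = 617 mL/min × 60/1000 = 37.02 L/h
Infusion rate = CL · Css = 37.02 L/h × 7.2 mg/L = 266.5 mg/h

267 mg/h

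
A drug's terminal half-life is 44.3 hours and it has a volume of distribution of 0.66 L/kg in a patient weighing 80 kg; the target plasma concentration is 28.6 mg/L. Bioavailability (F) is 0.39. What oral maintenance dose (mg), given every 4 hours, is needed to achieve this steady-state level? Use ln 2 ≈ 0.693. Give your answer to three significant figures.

242 mg

Total Vd = 0.66 × 80 = 52.80 L
CL = ln 2 · Vd / t½ = 0.693 × 52.80 / 44.3 = 0.8260 L/h
D = CL × Css × τ / F = 0.8260 × 28.6 × 4 / 0.39 = 242.3 mg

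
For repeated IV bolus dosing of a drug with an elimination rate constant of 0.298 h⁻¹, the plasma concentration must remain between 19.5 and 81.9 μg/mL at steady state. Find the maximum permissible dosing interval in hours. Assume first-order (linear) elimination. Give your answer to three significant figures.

4.82 h

Between IV bolus doses, concentration decays as C = C₀·e^(−kτ), so C_peak/C_trough = e^(kτ).
τ_max = ln(C_peak/C_trough) / k = ln(81.9/19.5) / 0.2980 = 1.435 / 0.2980 = 4.815 h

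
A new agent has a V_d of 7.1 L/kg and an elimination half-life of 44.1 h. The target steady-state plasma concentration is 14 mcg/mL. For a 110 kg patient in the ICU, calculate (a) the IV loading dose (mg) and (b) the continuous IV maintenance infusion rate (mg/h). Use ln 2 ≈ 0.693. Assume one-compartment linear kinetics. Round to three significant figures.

Vd = 7.1 L/kg × 110 kg = 781.0 L
LD = Vd × C = 781.0 × 14 = 10930 mg
CL = 0.693 × Vd / t½ = 0.693 × 781.0 / 44.1 = 12.27 L/h
Infusion rate = CL × Css = 12.27 × 14 = 171.8 mg/h

(a) 10900 mg; (b) 172 mg/h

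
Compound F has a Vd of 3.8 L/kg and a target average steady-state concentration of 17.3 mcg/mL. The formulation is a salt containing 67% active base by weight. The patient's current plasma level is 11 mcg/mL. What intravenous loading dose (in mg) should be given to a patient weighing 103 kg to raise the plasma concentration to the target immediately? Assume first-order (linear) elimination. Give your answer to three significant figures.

Total Vd = 3.8 × 103 = 391.4 L
Concentration deficit ΔC = 17.3 − 11 = 6.300 mg/L
LD = Vd × ΔC / S = 391.4 × 6.300 / 0.67 = 3680 mg

3680 mg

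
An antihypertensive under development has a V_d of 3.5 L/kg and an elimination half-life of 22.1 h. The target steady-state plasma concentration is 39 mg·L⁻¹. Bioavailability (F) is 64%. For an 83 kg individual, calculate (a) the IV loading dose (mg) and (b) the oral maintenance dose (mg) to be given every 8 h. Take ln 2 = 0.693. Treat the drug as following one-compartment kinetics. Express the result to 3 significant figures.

(a) 11300 mg; (b) 4440 mg

Vd(total) = 83 kg × 3.5 L/kg = 290.5 L
LD = Vd × C = 290.5 × 39 = 11330 mg
CL = 0.693 × Vd / t½ = 0.693 × 290.5 / 22.1 = 9.109 L/h
D = CL × Css × τ / F = 9.109 × 39 × 8 / 0.64 = 4441 mg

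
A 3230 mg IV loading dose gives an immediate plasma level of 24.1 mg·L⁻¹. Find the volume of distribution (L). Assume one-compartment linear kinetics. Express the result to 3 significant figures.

134 L

Immediately after an IV bolus, C₀ = Dose / Vd, so Vd = Dose / C₀.
Vd = 3230 / 24.1 = 134.0 L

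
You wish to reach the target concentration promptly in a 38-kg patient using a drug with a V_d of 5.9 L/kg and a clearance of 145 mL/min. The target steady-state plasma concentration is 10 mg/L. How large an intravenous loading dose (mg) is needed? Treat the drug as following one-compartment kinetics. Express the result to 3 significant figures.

2240 mg

Vd = 5.9 L/kg × 38 kg = 224.2 L
The loading dose fills Vd to the target concentration.
LD = Vd × C = 224.2 × 10.00 = 2242 mg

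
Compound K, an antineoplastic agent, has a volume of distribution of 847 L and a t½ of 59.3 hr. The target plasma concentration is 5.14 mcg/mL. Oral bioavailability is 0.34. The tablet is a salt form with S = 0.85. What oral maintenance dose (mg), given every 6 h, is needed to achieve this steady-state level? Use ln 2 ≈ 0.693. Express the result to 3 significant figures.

1060 mg

CL = ln 2 · Vd / t½ = 0.693 × 847.0 / 59.3 = 9.898 L/h
D = CL × Css × τ / F / S = 9.898 × 5.14 × 6 / 0.34 / 0.85 = 1056 mg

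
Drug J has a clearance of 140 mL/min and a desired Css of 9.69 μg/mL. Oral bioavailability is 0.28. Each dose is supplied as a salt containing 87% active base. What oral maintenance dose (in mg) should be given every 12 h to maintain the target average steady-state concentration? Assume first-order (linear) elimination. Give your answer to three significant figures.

CL = 140 mL/min = 140 × 0.06 = 8.400 L/h
At steady state, dose per interval replaces the amount cleared in that interval: F·S·D/τ = CL·Css.
D = CL × Css × τ / F / S = 8.400 × 9.69 × 12 / 0.28 / 0.87 = 4010 mg

4010 mg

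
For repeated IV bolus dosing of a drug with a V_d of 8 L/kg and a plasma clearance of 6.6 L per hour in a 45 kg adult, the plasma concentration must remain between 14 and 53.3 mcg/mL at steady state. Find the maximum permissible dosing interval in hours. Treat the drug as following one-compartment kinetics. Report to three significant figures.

Total Vd = 8 × 45 = 360.0 L
k = CL / Vd = 6.600 / 360.0 = 0.01833 h⁻¹
Between IV bolus doses, concentration decays as C = C₀·e^(−kτ), so C_peak/C_trough = e^(kτ).
τ_max = ln(C_peak/C_trough) / k = ln(53.3/14) / 0.01833 = 1.337 / 0.01833 = 72.94 h

72.9 h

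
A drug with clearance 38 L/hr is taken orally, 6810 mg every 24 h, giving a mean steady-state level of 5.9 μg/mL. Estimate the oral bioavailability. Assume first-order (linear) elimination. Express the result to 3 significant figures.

0.790

F·D/τ = CL·Css at steady state → F = CL·Css·τ / D.
F = 38 × 5.9 × 24 / 6810 = 0.790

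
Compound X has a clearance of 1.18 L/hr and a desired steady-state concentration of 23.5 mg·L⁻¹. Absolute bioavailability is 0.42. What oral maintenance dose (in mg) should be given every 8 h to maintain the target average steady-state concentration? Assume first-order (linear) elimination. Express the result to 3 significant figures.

528 mg

D = CL × Css × τ / F = 1.180 × 23.5 × 8 / 0.42 = 528.2 mg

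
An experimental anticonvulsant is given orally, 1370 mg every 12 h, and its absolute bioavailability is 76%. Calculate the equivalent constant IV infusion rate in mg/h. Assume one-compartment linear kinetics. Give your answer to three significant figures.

Equivalent systemic input: infusion rate = F·D/τ.
Rate = 0.76 × 1370 / 12 = 86.77 mg/h

86.8 mg/h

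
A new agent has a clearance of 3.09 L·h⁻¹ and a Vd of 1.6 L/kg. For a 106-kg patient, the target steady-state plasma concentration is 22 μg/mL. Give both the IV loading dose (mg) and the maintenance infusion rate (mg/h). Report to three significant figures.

Vd = 1.6 L/kg × 106 kg = 169.6 L
LD = Vd · C_target = 169.6 × 22 = 3731 mg
Maintenance infusion rate = CL × Css = 3.090 × 22 = 67.98 mg/h

(a) 3730 mg; (b) 68.0 mg/h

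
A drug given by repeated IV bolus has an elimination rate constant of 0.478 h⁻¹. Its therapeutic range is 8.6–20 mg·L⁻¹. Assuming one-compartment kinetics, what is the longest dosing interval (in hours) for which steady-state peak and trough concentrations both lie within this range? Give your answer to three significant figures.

Between IV bolus doses, concentration decays as C = C₀·e^(−kτ), so C_peak/C_trough = e^(kτ).
τ_max = ln(C_peak/C_trough) / k = ln(20/8.6) / 0.4780 = 0.8440 / 0.4780 = 1.766 h

1.77 h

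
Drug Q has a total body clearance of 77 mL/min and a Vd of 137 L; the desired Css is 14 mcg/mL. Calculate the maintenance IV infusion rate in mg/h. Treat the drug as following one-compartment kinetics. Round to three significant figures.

64.7 mg/h

CL = 77 mL/min × 60/1000 = 4.620 L/h
Rate = CL × Css = 4.620 × 14 = 64.68 mg/h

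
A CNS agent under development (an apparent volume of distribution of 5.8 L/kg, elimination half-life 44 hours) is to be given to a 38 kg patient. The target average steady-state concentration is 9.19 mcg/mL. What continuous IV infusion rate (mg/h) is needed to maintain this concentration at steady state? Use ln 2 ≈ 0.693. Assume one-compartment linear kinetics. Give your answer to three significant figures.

Vd = 5.8 L/kg × 38 kg = 220.4 L
k = 0.693/44 = 0.01575 h⁻¹, so CL = k·Vd = 0.01575 × 220.4 = 3.471 L/h
Infusion rate = CL × Css = 3.471 × 9.19 = 31.90 mg/h

31.9 mg/h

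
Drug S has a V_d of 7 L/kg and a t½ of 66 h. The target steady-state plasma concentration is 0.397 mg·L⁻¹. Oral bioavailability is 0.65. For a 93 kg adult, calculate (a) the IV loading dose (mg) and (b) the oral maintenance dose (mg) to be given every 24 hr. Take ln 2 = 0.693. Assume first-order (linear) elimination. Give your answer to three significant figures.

(a) 258 mg; (b) 100 mg

Vd(total) = 93 kg × 7 L/kg = 651.0 L
LD = Vd × C = 651.0 × 0.397 = 258.4 mg
CL = 0.693 × Vd / t½ = 0.693 × 651.0 / 66 = 6.836 L/h
D = CL × Css × τ / F = 6.836 × 0.397 × 24 / 0.65 = 100.2 mg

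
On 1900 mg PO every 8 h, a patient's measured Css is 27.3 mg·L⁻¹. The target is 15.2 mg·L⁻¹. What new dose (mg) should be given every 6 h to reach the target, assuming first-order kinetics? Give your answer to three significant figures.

For first-order elimination, Css ∝ F·D/(CL·τ); F and CL are unchanged, so Css ∝ D/τ.
D₂ = D₁ × (Css,target / Css,current) × (τ₂/τ₁) = 1900 × (15.2/27.3) × (6/8) = 793.4 mg

793 mg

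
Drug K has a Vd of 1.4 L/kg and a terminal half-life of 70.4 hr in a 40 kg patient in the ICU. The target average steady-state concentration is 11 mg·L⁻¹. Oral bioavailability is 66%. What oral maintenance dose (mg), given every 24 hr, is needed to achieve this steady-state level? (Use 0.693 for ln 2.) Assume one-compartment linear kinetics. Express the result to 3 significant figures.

Vd = 1.4 L/kg × 40 kg = 56.00 L
CL = 0.693 × Vd / t½ = 0.693 × 56.00 / 70.4 = 0.5513 L/h
D = CL × Css × τ / F = 0.5513 × 11 × 24 / 0.66 = 220.5 mg

221 mg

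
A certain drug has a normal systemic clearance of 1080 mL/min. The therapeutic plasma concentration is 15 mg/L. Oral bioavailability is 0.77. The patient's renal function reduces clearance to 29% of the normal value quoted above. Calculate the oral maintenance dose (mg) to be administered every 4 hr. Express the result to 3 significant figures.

CL = 1080 mL/min = 1080 × 0.06 = 64.80 L/h
Patient clearance = 0.29 × 64.80 = 18.79 L/h
At steady state, dose per interval replaces the amount cleared in that interval: F·D/τ = CL·Css.
D = CL × Css × τ / F = 18.79 × 15 × 4 / 0.77 = 1464 mg

1460 mg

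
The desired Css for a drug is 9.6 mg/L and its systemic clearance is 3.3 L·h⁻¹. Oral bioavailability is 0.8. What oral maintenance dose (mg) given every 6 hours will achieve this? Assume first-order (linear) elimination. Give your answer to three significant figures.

238 mg

At steady state, dose per interval replaces the amount cleared in that interval: F·D/τ = CL·Css.
D = CL × Css × τ / F = 3.300 × 9.6 × 6 / 0.8 = 237.6 mg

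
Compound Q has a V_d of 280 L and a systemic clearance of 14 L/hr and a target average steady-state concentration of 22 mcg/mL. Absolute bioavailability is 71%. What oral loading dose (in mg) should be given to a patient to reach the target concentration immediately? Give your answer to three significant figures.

8680 mg

LD = Vd × C / F = 280.0 × 22.00 / 0.71 = 8676 mg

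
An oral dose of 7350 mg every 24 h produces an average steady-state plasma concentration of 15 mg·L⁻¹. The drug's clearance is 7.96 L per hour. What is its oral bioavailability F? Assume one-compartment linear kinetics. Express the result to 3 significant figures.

F·D/τ = CL·Css at steady state → F = CL·Css·τ / D.
F = 7.96 × 15 × 24 / 7350 = 0.390

0.390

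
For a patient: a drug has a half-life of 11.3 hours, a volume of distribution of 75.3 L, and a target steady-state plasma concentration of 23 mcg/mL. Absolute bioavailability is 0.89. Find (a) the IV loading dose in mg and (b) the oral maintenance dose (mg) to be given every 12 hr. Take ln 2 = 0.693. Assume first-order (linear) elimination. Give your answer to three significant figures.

LD = Vd × C = 75.30 × 23 = 1732 mg
CL = 0.693 × Vd / t½ = 0.693 × 75.30 / 11.3 = 4.618 L/h
D = CL × Css × τ / F = 4.618 × 23 × 12 / 0.89 = 1432 mg

(a) 1730 mg; (b) 1430 mg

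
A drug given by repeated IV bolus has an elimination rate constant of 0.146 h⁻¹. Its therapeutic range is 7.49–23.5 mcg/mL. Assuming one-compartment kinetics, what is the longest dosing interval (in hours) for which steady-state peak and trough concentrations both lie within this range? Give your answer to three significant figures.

7.83 h

Between IV bolus doses, concentration decays as C = C₀·e^(−kτ), so C_peak/C_trough = e^(kτ).
τ_max = ln(C_peak/C_trough) / k = ln(23.5/7.49) / 0.1460 = 1.143 / 0.1460 = 7.829 h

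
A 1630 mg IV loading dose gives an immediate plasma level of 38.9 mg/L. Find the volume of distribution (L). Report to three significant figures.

Immediately after an IV bolus, C₀ = Dose / Vd, so Vd = Dose / C₀.
Vd = 1630 / 38.9 = 41.90 L

41.9 L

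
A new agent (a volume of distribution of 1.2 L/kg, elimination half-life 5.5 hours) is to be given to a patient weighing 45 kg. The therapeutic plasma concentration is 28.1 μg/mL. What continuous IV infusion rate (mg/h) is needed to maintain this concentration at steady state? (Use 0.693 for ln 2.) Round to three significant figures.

191 mg/h

Total Vd = 1.2 × 45 = 54.00 L
k = 0.693/5.5 = 0.1260 h⁻¹, so CL = k·Vd = 0.1260 × 54.00 = 6.804 L/h
Infusion rate = CL × Css = 6.804 × 28.1 = 191.2 mg/h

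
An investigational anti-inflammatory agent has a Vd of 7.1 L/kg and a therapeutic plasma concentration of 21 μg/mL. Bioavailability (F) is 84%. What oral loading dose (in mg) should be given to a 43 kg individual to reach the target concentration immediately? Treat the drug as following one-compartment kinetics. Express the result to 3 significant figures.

7630 mg

Total Vd = 7.1 × 43 = 305.3 L
LD = Vd × C / F = 305.3 × 21.00 / 0.84 = 7633 mg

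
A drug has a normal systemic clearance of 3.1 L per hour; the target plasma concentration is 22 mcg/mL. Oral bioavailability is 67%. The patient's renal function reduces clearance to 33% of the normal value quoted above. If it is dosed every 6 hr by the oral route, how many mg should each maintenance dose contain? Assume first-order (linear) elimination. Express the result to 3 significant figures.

Patient clearance = 0.33 × 3.100 = 1.023 L/h
D = CL × Css × τ / F = 1.023 × 22 × 6 / 0.67 = 201.5 mg

202 mg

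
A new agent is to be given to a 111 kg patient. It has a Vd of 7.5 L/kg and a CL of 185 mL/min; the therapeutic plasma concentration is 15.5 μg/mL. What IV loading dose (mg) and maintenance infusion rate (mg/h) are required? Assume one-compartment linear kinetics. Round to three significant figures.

(a) 12900 mg; (b) 172 mg/h

Vd(total) = 111 kg × 7.5 L/kg = 832.5 L
LD = Vd · C_target = 832.5 × 15.5 = 12900 mg
CL = 185 mL/min × 60/1000 = 11.10 L/h
Maintenance: replace elimination → rate = CL × Css = 11.10 × 15.5 = 172.1 mg/h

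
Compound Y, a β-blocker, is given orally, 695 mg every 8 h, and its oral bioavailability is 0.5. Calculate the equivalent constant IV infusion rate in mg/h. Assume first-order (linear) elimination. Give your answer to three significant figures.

43.4 mg/h

Equivalent systemic input: infusion rate = F·D/τ.
Rate = 0.5 × 695 / 8 = 43.44 mg/h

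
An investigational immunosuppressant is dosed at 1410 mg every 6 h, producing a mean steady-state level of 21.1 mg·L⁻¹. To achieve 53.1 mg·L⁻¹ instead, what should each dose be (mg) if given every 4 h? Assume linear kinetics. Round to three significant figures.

2370 mg

For first-order elimination, Css ∝ F·D/(CL·τ); F and CL are unchanged, so Css ∝ D/τ.
D₂ = D₁ × (Css,target / Css,current) × (τ₂/τ₁) = 1410 × (53.1/21.1) × (4/6) = 2366 mg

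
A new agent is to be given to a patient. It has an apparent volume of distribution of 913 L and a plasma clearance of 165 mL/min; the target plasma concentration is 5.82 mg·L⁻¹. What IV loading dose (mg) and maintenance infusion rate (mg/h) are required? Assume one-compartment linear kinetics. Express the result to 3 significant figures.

(a) 5310 mg; (b) 57.6 mg/h

Loading: fill Vd to C_target → 913.0 L × 5.82 mg/L = 5314 mg
CL = 165 mL/min = 165 × 0.06 = 9.900 L/h
Maintenance: replace elimination → rate = CL × Css = 9.900 × 5.82 = 57.62 mg/h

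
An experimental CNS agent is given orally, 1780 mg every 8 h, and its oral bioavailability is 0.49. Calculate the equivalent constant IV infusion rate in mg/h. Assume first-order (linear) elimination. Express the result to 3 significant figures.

Equivalent systemic input: infusion rate = F·D/τ.
Rate = 0.49 × 1780 / 8 = 109.0 mg/h

109 mg/h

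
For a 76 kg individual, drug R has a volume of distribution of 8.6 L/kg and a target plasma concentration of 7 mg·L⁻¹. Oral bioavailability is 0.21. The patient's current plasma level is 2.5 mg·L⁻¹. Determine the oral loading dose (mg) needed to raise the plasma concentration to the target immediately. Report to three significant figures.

Vd = 8.6 L/kg × 76 kg = 653.6 L
Concentration deficit ΔC = 7 − 2.5 = 4.500 mg/L
LD = Vd × ΔC / F = 653.6 × 4.500 / 0.21 = 14010 mg

14000 mg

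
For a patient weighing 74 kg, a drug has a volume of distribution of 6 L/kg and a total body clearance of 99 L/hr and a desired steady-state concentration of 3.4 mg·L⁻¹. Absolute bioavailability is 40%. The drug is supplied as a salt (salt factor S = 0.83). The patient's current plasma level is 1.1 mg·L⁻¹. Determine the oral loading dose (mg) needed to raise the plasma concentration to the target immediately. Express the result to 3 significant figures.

Vd = 6 L/kg × 74 kg = 444.0 L
Concentration deficit ΔC = 3.4 − 1.1 = 2.300 mg/L
LD = Vd × ΔC / F / S = 444.0 × 2.300 / 0.4 / 0.83 = 3076 mg

3080 mg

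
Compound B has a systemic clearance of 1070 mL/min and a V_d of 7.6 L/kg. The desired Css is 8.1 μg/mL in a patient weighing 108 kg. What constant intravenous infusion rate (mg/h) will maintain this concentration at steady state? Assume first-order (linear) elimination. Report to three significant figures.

Convert clearance: 1070 mL/min × 60 min/h ÷ 1000 mL/L = 64.20 L/h
Rate = CL × Css = 64.20 × 8.1 = 520.0 mg/h

520 mg/h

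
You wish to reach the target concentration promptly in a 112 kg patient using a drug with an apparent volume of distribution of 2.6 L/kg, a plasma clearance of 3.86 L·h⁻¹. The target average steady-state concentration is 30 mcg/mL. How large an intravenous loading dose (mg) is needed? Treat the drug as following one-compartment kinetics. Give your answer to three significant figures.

Total Vd = 2.6 × 112 = 291.2 L
LD = Vd × C = 291.2 × 30.00 = 8736 mg

8740 mg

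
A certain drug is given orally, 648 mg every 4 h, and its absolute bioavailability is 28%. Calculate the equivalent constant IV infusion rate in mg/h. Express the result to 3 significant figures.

45.4 mg/h

Equivalent systemic input: infusion rate = F·D/τ.
Rate = 0.28 × 648 / 4 = 45.36 mg/h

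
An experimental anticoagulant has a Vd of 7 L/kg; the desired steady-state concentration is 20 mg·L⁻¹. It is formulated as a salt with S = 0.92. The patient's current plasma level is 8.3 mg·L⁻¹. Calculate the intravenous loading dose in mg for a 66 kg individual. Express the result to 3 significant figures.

5880 mg

Vd = 7 L/kg × 66 kg = 462.0 L
The loading dose fills Vd to the target concentration.
Concentration deficit ΔC = 20 − 8.3 = 11.70 mg/L
LD = Vd × ΔC / S = 462.0 × 11.70 / 0.92 = 5875 mg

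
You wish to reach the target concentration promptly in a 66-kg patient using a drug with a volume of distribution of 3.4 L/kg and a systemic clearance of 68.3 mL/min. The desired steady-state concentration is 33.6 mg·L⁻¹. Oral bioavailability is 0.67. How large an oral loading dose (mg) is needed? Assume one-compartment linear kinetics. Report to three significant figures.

11300 mg

Total Vd = 3.4 × 66 = 224.4 L
LD is governed by Vd — clearance does not enter the loading-dose calculation.
LD = Vd × C / F = 224.4 × 33.60 / 0.67 = 11250 mg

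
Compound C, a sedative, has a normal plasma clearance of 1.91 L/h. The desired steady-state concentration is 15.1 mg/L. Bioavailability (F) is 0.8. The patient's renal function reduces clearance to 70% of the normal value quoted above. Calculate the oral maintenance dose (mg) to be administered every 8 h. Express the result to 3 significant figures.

202 mg

Patient clearance = 0.7 × 1.910 = 1.337 L/h
D = CL × Css × τ / F = 1.337 × 15.1 × 8 / 0.8 = 201.9 mg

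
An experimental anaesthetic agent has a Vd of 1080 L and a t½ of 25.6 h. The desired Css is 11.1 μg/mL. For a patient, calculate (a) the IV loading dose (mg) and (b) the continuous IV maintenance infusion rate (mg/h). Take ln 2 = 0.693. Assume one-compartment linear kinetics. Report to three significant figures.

(a) 12000 mg; (b) 325 mg/h

LD = Vd × C = 1080 × 11.1 = 11990 mg
CL = 0.693 × Vd / t½ = 0.693 × 1080 / 25.6 = 29.24 L/h
Infusion rate = CL × Css = 29.24 × 11.1 = 324.6 mg/h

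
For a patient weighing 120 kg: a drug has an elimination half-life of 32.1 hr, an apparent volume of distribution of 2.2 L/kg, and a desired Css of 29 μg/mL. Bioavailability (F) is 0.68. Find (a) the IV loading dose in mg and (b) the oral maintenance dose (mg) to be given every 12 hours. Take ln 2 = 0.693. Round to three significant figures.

Vd(total) = 120 kg × 2.2 L/kg = 264.0 L
LD = Vd × C = 264.0 × 29 = 7656 mg
CL = 0.693 × Vd / t½ = 0.693 × 264.0 / 32.1 = 5.699 L/h
D = CL × Css × τ / F = 5.699 × 29 × 12 / 0.68 = 2917 mg

(a) 7660 mg; (b) 2920 mg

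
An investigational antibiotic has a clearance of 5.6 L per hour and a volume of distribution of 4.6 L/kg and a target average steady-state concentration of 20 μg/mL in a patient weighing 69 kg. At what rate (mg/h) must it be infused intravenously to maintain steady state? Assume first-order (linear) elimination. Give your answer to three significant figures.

Maintenance depends on clearance, not Vd — rate in must match rate out.
Rate = CL × Css = 5.600 × 20 = 112.0 mg/h

112 mg/h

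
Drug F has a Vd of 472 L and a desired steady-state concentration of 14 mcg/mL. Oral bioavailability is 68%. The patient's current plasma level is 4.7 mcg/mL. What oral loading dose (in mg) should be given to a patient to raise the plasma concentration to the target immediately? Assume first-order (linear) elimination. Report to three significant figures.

6460 mg

The loading dose fills Vd to the target concentration.
Concentration deficit ΔC = 14 − 4.7 = 9.300 mg/L
LD = Vd × ΔC / F = 472.0 × 9.300 / 0.68 = 6455 mg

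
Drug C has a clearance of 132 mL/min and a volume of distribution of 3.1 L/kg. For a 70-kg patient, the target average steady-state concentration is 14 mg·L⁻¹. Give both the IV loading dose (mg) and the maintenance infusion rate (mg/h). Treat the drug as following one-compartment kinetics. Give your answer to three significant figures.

Vd = 3.1 L/kg × 70 kg = 217.0 L
Loading: fill Vd to C_target → 217.0 L × 14 mg/L = 3038 mg
CL = 132 mL/min = 132 × 0.06 = 7.920 L/h
Maintenance: replace elimination → rate = CL × Css = 7.920 × 14 = 110.9 mg/h

(a) 3040 mg; (b) 111 mg/h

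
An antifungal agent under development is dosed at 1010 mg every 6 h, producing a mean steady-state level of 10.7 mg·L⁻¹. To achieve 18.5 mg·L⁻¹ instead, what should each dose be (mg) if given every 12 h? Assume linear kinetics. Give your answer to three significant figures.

3490 mg

For first-order elimination, Css ∝ F·D/(CL·τ); F and CL are unchanged, so Css ∝ D/τ.
D₂ = D₁ × (Css,target / Css,current) × (τ₂/τ₁) = 1010 × (18.5/10.7) × (12/6) = 3493 mg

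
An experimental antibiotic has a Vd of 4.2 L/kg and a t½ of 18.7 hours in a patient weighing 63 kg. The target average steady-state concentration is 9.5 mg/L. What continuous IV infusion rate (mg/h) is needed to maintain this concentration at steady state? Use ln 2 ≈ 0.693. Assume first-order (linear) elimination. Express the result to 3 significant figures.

Total Vd = 4.2 × 63 = 264.6 L
CL = 0.693 × Vd / t½ = 0.693 × 264.6 / 18.7 = 9.806 L/h
Infusion rate = CL × Css = 9.806 × 9.5 = 93.16 mg/h

93.2 mg/h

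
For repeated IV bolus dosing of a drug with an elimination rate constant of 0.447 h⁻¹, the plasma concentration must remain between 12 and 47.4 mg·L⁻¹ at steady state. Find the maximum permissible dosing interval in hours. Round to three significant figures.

Between IV bolus doses, concentration decays as C = C₀·e^(−kτ), so C_peak/C_trough = e^(kτ).
τ_max = ln(C_peak/C_trough) / k = ln(47.4/12) / 0.4470 = 1.374 / 0.4470 = 3.074 h

3.07 h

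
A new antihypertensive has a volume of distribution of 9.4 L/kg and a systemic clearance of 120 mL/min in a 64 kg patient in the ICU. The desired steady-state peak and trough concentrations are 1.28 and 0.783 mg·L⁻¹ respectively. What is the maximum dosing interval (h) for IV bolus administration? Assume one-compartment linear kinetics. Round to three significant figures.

Vd(total) = 64 kg × 9.4 L/kg = 601.6 L
CL = 120 mL/min = 120 × 0.06 = 7.200 L/h
k = CL / Vd = 7.200 / 601.6 = 0.01197 h⁻¹
Between IV bolus doses, concentration decays as C = C₀·e^(−kτ), so C_peak/C_trough = e^(kτ).
τ_max = ln(C_peak/C_trough) / k = ln(1.28/0.783) / 0.01197 = 0.4915 / 0.01197 = 41.06 h

41.1 h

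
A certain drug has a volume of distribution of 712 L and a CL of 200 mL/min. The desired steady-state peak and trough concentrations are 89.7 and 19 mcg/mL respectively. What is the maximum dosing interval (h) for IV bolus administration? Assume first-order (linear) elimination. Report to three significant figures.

CL = 200 mL/min = 200 × 0.06 = 12.00 L/h
k = CL / Vd = 12.00 / 712.0 = 0.01685 h⁻¹
Between IV bolus doses, concentration decays as C = C₀·e^(−kτ), so C_peak/C_trough = e^(kτ).
τ_max = ln(C_peak/C_trough) / k = ln(89.7/19) / 0.01685 = 1.552 / 0.01685 = 92.11 h

92.1 h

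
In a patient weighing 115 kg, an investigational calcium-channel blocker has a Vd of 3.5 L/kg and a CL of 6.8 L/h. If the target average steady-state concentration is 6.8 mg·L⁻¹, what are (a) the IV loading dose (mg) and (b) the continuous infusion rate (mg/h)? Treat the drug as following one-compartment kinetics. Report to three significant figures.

(a) 2740 mg; (b) 46.2 mg/h

Vd = 3.5 L/kg × 115 kg = 402.5 L
LD = Vd · C_target = 402.5 × 6.8 = 2737 mg
Infusion rate = 6.800 L/h × 6.8 mg/L = 46.24 mg/h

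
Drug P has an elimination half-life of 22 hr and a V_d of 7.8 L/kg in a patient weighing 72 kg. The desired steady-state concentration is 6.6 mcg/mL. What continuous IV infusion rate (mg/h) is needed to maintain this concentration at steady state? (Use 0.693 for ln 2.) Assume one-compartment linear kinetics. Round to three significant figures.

Vd(total) = 72 kg × 7.8 L/kg = 561.6 L
CL = 0.693 × Vd / t½ = 0.693 × 561.6 / 22 = 17.69 L/h
Infusion rate = CL × Css = 17.69 × 6.6 = 116.8 mg/h

117 mg/h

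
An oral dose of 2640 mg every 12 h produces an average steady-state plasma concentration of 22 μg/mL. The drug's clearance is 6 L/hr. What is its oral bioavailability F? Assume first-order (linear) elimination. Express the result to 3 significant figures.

0.600

F·D/τ = CL·Css at steady state → F = CL·Css·τ / D.
F = 6 × 22 × 12 / 2640 = 0.600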